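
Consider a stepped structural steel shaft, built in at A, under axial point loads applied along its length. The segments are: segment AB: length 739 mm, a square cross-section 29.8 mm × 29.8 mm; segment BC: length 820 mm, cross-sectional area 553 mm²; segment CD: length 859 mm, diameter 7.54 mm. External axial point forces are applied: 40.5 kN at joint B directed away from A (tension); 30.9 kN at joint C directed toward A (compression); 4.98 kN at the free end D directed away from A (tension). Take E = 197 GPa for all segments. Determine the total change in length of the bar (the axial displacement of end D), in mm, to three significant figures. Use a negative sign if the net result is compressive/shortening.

Internal axial forces (sectioning from the free end, tension +): N_CD = 4.98 kN, N_BC = -25.92 kN, N_AB = 14.58 kN.
A_AB = 888 mm².
A_CD = 44.65 mm².
δ_AB = 14580·739/(888·197000) = 0.06159 mm
δ_BC = -25920·820/(553·197000) = -0.1951 mm
δ_CD = 4980·859/(44.65·197000) = 0.4863 mm
δ = Σδ_i = 0.3528 mm.

0.353 mm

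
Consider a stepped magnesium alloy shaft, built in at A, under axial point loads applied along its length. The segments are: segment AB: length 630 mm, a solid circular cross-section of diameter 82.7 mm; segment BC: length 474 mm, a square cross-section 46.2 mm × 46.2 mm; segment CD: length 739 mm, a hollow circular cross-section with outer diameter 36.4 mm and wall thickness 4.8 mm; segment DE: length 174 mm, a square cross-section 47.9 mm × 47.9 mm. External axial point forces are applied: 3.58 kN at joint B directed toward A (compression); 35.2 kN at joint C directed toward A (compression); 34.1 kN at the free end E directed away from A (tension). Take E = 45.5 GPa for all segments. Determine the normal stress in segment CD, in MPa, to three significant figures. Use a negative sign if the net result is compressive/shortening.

Internal axial forces (sectioning from the free end, tension +): N_DE = 34.1 kN, N_CD = 34.1 kN, N_BC = -1.1 kN, N_AB = -4.68 kN.
A_CD = 476.5 mm².
σ_CD = N_CD/A_CD = 34100/476.5 = 71.56 MPa.

71.6 MPa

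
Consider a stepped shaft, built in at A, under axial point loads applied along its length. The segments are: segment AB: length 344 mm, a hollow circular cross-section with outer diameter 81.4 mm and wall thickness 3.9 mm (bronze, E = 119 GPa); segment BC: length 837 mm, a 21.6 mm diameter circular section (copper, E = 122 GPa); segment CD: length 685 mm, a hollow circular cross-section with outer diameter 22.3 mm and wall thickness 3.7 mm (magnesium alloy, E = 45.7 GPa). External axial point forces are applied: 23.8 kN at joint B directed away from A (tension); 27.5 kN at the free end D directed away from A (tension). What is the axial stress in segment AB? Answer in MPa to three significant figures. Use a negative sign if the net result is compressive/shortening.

54.0 MPa

Internal axial forces (sectioning from the free end, tension +): N_CD = 27.5 kN, N_BC = 27.5 kN, N_AB = 51.3 kN.
A_AB = 949.5 mm².
σ_AB = N_AB/A_AB = 51300/949.5 = 54.03 MPa.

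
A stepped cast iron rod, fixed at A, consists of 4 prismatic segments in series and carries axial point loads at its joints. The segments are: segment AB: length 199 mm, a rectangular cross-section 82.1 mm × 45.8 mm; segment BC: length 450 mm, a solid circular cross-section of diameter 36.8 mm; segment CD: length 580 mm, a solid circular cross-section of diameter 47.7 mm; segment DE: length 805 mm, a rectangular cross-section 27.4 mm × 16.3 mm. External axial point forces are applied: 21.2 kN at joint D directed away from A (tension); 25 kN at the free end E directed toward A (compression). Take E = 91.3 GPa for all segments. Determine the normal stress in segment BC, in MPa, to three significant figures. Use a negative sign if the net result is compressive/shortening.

Internal axial forces (sectioning from the free end, tension +): N_DE = -25 kN, N_CD = -3.8 kN, N_BC = -3.8 kN, N_AB = -3.8 kN.
A_BC = 1064 mm².
σ_BC = N_BC/A_BC = -3800/1064 = -3.573 MPa.

-3.57 MPa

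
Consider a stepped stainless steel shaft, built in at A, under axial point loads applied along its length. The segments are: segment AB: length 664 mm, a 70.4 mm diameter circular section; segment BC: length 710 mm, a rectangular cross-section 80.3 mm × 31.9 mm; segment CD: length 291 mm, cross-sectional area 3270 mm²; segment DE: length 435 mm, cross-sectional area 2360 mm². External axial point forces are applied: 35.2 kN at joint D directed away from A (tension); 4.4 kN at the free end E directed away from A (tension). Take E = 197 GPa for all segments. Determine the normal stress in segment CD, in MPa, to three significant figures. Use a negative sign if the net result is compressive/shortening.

12.1 MPa

Internal axial forces (sectioning from the free end, tension +): N_DE = 4.4 kN, N_CD = 39.6 kN, N_BC = 39.6 kN, N_AB = 39.6 kN.
σ_CD = N_CD/A_CD = 39600/3270 = 12.11 MPa.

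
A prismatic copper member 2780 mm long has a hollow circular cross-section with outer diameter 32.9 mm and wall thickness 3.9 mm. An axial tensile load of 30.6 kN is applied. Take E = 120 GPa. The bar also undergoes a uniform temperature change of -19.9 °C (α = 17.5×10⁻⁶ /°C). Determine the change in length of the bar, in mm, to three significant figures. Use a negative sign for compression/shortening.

A = 355.3 mm².
δ_mech = NL/(AE) = 30600·2780/(355.3·120000) = 1.995 mm.
δ_thermal = αLΔT = 17.5e-6·2780·-19.9 = -0.9681 mm.
δ = δ_mech + δ_thermal = 1.027 mm.

1.03 mm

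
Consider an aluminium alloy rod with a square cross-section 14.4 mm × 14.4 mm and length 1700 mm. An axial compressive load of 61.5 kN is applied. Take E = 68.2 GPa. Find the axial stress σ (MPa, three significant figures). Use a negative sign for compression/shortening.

A = 207.4 mm².
σ = N/A = -61500/207.4 = -296.6 MPa.

-297 MPa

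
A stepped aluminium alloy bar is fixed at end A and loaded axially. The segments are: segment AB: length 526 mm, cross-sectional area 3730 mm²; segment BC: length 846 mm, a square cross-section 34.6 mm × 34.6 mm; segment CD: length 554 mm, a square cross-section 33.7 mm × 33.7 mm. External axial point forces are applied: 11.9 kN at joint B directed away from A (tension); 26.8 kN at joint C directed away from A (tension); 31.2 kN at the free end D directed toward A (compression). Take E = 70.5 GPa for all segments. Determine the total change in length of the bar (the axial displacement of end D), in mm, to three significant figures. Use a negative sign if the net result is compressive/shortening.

-0.245 mm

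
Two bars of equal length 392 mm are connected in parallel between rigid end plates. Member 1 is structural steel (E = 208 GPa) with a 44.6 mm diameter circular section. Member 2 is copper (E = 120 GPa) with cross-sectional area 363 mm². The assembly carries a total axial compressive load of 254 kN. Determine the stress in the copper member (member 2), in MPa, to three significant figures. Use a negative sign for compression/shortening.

A_1 = 1562 mm².
Equal strain + equilibrium ⇒ each member carries load in proportion to AE: A₁E₁ = 325000000 N, A₂E₂ = 43560000 N, ΣAE = 368500000 N.
σ₂ = P·E₂/ΣAE = -254000·120000/368500000 = -82.71 MPa.

-82.7 MPa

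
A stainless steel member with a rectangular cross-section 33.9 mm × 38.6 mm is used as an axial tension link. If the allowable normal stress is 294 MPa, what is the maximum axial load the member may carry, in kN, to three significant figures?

A = 1309 mm².
P_max = σ_allow · A = 294 · 1309 = 384700 N = 384.7 kN.

385 kN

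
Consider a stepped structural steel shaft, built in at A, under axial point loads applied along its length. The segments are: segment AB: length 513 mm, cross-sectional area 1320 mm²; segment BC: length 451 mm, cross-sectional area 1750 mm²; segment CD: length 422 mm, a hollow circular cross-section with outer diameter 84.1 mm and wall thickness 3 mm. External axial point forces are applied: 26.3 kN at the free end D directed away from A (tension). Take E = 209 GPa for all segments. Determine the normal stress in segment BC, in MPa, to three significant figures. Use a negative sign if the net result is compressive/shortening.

15.0 MPa

Internal axial forces (sectioning from the free end, tension +): N_CD = 26.3 kN, N_BC = 26.3 kN, N_AB = 26.3 kN.
σ_BC = N_BC/A_BC = 26300/1750 = 15.03 MPa.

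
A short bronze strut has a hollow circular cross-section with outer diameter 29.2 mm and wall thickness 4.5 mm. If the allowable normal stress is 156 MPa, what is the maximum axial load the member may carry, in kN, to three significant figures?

A = 349.2 mm².
P_max = σ_allow · A = 156 · 349.2 = 54470 N = 54.47 kN.

54.5 kN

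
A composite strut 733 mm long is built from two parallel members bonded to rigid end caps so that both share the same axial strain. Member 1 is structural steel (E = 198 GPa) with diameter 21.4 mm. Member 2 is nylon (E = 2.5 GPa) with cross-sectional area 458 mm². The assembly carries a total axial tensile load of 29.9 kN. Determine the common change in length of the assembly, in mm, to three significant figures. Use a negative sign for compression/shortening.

0.303 mm

A_1 = 359.7 mm².
Equal strain + equilibrium ⇒ each member carries load in proportion to AE: A₁E₁ = 71220000 N, A₂E₂ = 1145000 N, ΣAE = 72360000 N.
δ = PL/ΣAE = 29900·733/72360000 = 0.3029 mm.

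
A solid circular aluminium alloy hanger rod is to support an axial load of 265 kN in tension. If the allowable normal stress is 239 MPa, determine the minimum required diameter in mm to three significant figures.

37.6 mm

Required area A ≥ P/σ_allow = 265000/239 = 1109 mm².
For a solid circular section, d ≥ √(4A/π) = 37.57 mm.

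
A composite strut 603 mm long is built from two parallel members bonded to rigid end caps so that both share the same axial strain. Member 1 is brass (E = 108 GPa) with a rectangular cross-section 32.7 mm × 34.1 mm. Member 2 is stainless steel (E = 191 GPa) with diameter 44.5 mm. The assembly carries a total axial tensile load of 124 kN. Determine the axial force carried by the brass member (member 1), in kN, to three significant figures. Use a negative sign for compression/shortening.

35.8 kN

A_1 = 1115 mm².
A_2 = 1555 mm².
Equal strain + equilibrium ⇒ each member carries load in proportion to AE: A₁E₁ = 120400000 N, A₂E₂ = 297100000 N, ΣAE = 417500000 N.
F₁ = P·A₁E₁/ΣAE = 124000·120400000/417500000 = 35770 N.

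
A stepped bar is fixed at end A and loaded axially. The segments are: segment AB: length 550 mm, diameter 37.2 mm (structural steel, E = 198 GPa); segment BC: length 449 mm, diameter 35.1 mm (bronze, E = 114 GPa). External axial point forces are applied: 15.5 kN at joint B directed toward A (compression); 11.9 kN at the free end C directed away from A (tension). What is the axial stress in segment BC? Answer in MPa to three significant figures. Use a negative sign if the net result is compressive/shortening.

12.3 MPa

Internal axial forces (sectioning from the free end, tension +): N_BC = 11.9 kN, N_AB = -3.6 kN.
A_BC = 967.6 mm².
σ_BC = N_BC/A_BC = 11900/967.6 = 12.3 MPa.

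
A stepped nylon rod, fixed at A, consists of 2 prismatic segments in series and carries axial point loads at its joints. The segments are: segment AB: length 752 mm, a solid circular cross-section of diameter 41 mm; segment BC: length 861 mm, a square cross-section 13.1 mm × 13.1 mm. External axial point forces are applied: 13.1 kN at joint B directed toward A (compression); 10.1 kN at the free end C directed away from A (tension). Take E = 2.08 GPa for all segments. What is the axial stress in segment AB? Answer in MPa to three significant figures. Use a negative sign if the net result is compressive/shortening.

Internal axial forces (sectioning from the free end, tension +): N_BC = 10.1 kN, N_AB = -3 kN.
A_AB = 1320 mm².
σ_AB = N_AB/A_AB = -3000/1320 = -2.272 MPa.

-2.27 MPa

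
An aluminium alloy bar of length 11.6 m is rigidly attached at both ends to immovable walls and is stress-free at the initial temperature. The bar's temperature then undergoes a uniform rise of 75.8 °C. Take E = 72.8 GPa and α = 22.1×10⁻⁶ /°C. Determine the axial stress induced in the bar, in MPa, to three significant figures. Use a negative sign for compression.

-122 MPa

Free thermal expansion αLΔT = 22.1e-6 · 11600 · 75.8 = 19.43 mm.
The walls impose strain ε = −(19.43)/11600 = -1.6752e-03; σ = Eε = 72800 · -1.6752e-03 = -122 MPa.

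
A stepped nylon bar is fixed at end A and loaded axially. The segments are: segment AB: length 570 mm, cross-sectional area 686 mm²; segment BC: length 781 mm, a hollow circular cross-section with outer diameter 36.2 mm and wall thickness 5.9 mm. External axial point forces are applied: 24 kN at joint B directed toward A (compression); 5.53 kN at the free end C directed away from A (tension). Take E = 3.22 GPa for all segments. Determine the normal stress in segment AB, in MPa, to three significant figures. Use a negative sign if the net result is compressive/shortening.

Internal axial forces (sectioning from the free end, tension +): N_BC = 5.53 kN, N_AB = -18.47 kN.
σ_AB = N_AB/A_AB = -18470/686 = -26.92 MPa.

-26.9 MPa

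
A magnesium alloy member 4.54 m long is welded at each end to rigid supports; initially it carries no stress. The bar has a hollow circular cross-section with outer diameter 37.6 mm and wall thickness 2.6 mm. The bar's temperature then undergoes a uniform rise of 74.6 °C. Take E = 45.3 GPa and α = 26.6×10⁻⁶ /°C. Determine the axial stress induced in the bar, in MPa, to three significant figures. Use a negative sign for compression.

Free thermal expansion αLΔT = 26.6e-6 · 4540 · 74.6 = 9.009 mm.
The walls impose strain ε = −(9.009)/4540 = -1.9844e-03; σ = Eε = 45300 · -1.9844e-03 = -89.89 MPa.

-89.9 MPa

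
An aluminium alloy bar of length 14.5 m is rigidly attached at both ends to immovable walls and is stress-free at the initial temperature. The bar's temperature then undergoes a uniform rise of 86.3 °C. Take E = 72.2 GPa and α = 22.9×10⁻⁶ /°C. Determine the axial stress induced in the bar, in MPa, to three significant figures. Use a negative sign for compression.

Free thermal expansion αLΔT = 22.9e-6 · 14500 · 86.3 = 28.66 mm.
The walls impose strain ε = −(28.66)/14500 = -1.9763e-03; σ = Eε = 72200 · -1.9763e-03 = -142.7 MPa.

-143 MPa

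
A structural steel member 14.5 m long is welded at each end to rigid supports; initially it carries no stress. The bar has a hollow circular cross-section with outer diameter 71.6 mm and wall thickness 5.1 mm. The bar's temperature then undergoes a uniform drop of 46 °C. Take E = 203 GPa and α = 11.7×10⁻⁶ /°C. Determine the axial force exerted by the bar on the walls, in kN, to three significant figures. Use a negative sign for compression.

Free thermal expansion αLΔT = 11.7e-6 · 14500 · -46 = -7.804 mm.
The walls impose strain ε = −(-7.804)/14500 = 5.3820e-04; σ = Eε = 203000 · 5.3820e-04 = 109.3 MPa.
Wall reaction R = σ·A = 109.3·1065 = 116400 N = 116.4 kN.

116 kN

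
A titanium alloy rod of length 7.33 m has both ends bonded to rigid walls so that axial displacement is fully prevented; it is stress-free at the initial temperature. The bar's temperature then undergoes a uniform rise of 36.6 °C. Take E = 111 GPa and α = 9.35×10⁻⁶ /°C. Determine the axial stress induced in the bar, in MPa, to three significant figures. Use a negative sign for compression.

Free thermal expansion αLΔT = 9.35e-6 · 7330 · 36.6 = 2.508 mm.
The walls impose strain ε = −(2.508)/7330 = -3.4221e-04; σ = Eε = 111000 · -3.4221e-04 = -37.99 MPa.

-38.0 MPa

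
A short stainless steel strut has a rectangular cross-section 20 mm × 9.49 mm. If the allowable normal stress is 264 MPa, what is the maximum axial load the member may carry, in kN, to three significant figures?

50.1 kN

A = 189.8 mm².
P_max = σ_allow · A = 264 · 189.8 = 50110 N = 50.11 kN.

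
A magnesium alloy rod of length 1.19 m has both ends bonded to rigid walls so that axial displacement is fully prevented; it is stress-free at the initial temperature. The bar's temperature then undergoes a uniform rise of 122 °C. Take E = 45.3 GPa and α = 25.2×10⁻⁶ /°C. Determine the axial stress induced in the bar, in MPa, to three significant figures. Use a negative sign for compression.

Free thermal expansion αLΔT = 25.2e-6 · 1190 · 122 = 3.659 mm.
The walls impose strain ε = −(3.659)/1190 = -3.0744e-03; σ = Eε = 45300 · -3.0744e-03 = -139.3 MPa.

-139 MPa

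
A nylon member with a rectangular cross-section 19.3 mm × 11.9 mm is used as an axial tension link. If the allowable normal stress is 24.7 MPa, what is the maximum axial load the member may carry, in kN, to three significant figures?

A = 229.7 mm².
P_max = σ_allow · A = 24.7 · 229.7 = 5673 N = 5.673 kN.

5.67 kN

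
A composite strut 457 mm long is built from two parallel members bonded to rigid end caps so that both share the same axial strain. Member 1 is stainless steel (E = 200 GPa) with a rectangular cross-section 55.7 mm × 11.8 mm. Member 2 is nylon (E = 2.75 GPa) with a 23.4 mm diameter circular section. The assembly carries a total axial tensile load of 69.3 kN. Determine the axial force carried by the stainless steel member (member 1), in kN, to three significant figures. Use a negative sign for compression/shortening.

68.7 kN

A_1 = 657.3 mm².
A_2 = 430.1 mm².
Equal strain + equilibrium ⇒ each member carries load in proportion to AE: A₁E₁ = 131500000 N, A₂E₂ = 1183000 N, ΣAE = 132600000 N.
F₁ = P·A₁E₁/ΣAE = 69300·131500000/132600000 = 68680 N.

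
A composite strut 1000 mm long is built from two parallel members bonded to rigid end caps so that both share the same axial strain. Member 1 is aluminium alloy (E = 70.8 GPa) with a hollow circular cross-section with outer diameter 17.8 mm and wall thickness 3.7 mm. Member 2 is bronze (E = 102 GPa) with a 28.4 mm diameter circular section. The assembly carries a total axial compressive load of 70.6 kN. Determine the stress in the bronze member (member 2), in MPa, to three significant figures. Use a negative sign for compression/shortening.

A_1 = 163.9 mm².
A_2 = 633.5 mm².
Equal strain + equilibrium ⇒ each member carries load in proportion to AE: A₁E₁ = 11600000 N, A₂E₂ = 64610000 N, ΣAE = 76220000 N.
σ₂ = P·E₂/ΣAE = -70600·102000/76220000 = -94.48 MPa.

-94.5 MPa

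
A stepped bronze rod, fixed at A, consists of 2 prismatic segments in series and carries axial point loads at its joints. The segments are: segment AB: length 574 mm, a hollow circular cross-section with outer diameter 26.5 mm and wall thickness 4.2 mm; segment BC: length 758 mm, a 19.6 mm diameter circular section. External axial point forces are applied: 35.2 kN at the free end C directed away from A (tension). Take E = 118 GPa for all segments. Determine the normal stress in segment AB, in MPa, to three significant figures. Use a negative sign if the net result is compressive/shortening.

120 MPa

Internal axial forces (sectioning from the free end, tension +): N_BC = 35.2 kN, N_AB = 35.2 kN.
A_AB = 294.2 mm².
σ_AB = N_AB/A_AB = 35200/294.2 = 119.6 MPa.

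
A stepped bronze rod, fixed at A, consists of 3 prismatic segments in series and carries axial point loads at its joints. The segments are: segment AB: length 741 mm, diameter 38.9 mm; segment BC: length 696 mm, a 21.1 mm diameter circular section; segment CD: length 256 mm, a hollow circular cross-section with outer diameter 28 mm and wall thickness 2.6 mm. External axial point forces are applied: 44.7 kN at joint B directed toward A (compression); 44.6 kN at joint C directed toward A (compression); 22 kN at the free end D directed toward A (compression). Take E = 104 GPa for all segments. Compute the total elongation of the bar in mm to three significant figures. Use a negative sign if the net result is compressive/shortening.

-2.20 mm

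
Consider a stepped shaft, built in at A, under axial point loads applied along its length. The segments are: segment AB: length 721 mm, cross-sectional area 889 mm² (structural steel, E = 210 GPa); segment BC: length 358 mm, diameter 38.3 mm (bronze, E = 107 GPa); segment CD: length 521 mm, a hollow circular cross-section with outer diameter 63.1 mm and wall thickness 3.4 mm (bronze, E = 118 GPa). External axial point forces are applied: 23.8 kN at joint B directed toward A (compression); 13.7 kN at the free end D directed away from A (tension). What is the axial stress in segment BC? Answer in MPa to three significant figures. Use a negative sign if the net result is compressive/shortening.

Internal axial forces (sectioning from the free end, tension +): N_CD = 13.7 kN, N_BC = 13.7 kN, N_AB = -10.1 kN.
A_BC = 1152 mm².
σ_BC = N_BC/A_BC = 13700/1152 = 11.89 MPa.

11.9 MPa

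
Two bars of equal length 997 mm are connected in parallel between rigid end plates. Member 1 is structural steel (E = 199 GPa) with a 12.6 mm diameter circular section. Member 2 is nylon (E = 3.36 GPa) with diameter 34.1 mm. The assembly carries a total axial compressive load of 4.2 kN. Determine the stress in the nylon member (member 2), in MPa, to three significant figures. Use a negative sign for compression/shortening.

A_1 = 124.7 mm².
A_2 = 913.3 mm².
Equal strain + equilibrium ⇒ each member carries load in proportion to AE: A₁E₁ = 24810000 N, A₂E₂ = 3069000 N, ΣAE = 27880000 N.
σ₂ = P·E₂/ΣAE = -4200·3360/27880000 = -0.5061 MPa.

-0.506 MPa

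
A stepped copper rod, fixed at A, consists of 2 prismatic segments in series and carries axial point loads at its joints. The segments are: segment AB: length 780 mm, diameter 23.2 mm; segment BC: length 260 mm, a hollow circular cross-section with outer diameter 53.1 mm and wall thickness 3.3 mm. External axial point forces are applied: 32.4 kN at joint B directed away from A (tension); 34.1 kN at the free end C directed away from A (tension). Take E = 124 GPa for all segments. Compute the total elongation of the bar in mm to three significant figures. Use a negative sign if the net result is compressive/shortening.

Internal axial forces (sectioning from the free end, tension +): N_BC = 34.1 kN, N_AB = 66.5 kN.
A_AB = 422.7 mm².
A_BC = 516.3 mm².
δ_AB = 66500·780/(422.7·124000) = 0.9895 mm
δ_BC = 34100·260/(516.3·124000) = 0.1385 mm
δ = Σδ_i = 1.128 mm.

1.13 mm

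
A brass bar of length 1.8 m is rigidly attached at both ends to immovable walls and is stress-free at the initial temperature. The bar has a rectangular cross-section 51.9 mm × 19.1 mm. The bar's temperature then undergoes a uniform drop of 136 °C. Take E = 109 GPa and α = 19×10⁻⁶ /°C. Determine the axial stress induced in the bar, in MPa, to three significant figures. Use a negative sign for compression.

282 MPa

Free thermal expansion αLΔT = 19e-6 · 1800 · -136 = -4.651 mm.
The walls impose strain ε = −(-4.651)/1800 = 2.5840e-03; σ = Eε = 109000 · 2.5840e-03 = 281.7 MPa.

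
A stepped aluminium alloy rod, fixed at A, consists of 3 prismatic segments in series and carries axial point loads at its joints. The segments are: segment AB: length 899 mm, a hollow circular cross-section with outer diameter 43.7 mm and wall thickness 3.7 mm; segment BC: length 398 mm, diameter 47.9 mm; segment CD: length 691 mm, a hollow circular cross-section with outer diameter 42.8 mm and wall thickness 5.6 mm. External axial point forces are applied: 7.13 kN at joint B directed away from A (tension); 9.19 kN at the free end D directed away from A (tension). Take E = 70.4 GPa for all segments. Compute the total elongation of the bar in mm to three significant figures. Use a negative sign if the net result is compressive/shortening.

0.615 mm

Internal axial forces (sectioning from the free end, tension +): N_CD = 9.19 kN, N_BC = 9.19 kN, N_AB = 16.32 kN.
A_AB = 465 mm².
A_BC = 1802 mm².
A_CD = 654.5 mm².
δ_AB = 16320·899/(465·70400) = 0.4482 mm
δ_BC = 9190·398/(1802·70400) = 0.02883 mm
δ_CD = 9190·691/(654.5·70400) = 0.1378 mm
δ = Σδ_i = 0.6149 mm.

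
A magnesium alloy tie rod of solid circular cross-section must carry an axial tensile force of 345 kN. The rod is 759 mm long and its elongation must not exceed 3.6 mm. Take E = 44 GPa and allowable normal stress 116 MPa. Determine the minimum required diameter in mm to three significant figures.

61.5 mm

Required area A ≥ P/σ_allow = 345000/116 = 2974 mm².
For a solid circular section, d ≥ √(4A/π) = 61.54 mm.
Elongation limit: A ≥ PL/(Eδ_allow) = 345000·759/(44000·3.6) = 1653 mm² ⇒ d ≥ 45.88 mm.
The stress limit governs.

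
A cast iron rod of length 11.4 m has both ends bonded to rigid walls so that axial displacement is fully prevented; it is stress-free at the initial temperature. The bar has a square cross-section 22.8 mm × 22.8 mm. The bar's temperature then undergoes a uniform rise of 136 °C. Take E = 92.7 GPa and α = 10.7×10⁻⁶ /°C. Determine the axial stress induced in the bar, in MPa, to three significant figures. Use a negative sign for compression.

Free thermal expansion αLΔT = 10.7e-6 · 11400 · 136 = 16.59 mm.
The walls impose strain ε = −(16.59)/11400 = -1.4552e-03; σ = Eε = 92700 · -1.4552e-03 = -134.9 MPa.

-135 MPa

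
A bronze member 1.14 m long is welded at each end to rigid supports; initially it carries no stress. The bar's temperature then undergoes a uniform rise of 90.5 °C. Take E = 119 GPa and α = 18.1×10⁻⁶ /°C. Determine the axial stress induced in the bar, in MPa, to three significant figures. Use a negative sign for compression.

-195 MPa

Free thermal expansion αLΔT = 18.1e-6 · 1140 · 90.5 = 1.867 mm.
The walls impose strain ε = −(1.867)/1140 = -1.6381e-03; σ = Eε = 119000 · -1.6381e-03 = -194.9 MPa.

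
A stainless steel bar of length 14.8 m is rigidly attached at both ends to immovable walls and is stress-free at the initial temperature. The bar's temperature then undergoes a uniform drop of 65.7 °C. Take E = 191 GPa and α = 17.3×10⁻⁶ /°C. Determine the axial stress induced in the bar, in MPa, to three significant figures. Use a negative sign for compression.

217 MPa

Free thermal expansion αLΔT = 17.3e-6 · 14800 · -65.7 = -16.82 mm.
The walls impose strain ε = −(-16.82)/14800 = 1.1366e-03; σ = Eε = 191000 · 1.1366e-03 = 217.1 MPa.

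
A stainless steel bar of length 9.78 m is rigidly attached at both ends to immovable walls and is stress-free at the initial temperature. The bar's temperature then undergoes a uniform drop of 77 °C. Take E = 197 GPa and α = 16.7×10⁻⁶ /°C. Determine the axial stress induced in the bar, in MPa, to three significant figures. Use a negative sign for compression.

253 MPa

Free thermal expansion αLΔT = 16.7e-6 · 9780 · -77 = -12.58 mm.
The walls impose strain ε = −(-12.58)/9780 = 1.2859e-03; σ = Eε = 197000 · 1.2859e-03 = 253.3 MPa.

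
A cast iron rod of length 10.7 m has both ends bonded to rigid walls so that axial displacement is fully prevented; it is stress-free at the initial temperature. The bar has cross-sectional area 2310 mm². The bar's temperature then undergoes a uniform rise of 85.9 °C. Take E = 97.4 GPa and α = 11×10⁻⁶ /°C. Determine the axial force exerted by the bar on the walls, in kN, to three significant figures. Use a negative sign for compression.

-213 kN

Free thermal expansion αLΔT = 11e-6 · 10700 · 85.9 = 10.11 mm.
The walls impose strain ε = −(10.11)/10700 = -9.4490e-04; σ = Eε = 97400 · -9.4490e-04 = -92.03 MPa.
Wall reaction R = σ·A = -92.03·2310 = -212600 N = -212.6 kN.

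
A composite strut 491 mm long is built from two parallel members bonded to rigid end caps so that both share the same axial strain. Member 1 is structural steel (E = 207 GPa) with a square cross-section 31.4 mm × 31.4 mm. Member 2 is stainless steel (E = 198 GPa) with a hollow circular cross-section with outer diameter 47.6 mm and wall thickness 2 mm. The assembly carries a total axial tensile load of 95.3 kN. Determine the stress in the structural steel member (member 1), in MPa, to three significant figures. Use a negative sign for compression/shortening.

75.6 MPa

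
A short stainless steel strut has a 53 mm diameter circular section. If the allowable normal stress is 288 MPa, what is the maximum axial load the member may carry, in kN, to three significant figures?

635 kN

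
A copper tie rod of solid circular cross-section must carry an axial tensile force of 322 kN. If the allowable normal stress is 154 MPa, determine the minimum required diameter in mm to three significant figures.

Required area A ≥ P/σ_allow = 322000/154 = 2091 mm².
For a solid circular section, d ≥ √(4A/π) = 51.6 mm.

51.6 mm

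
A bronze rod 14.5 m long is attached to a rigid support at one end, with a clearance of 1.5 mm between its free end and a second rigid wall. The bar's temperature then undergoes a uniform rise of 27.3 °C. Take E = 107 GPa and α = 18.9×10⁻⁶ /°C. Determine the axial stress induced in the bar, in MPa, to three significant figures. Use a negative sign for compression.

-44.1 MPa

Free thermal expansion αLΔT = 18.9e-6 · 14500 · 27.3 = 7.482 mm.
The walls engage after the gap closes; constrained expansion = 7.482 − 1.5 = 5.982 mm.
The walls impose strain ε = −(5.982)/14500 = -4.1252e-04; σ = Eε = 107000 · -4.1252e-04 = -44.14 MPa.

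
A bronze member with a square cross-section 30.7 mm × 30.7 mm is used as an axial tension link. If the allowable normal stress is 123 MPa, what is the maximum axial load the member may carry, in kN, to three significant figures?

116 kN

A = 942.5 mm².
P_max = σ_allow · A = 123 · 942.5 = 115900 N = 115.9 kN.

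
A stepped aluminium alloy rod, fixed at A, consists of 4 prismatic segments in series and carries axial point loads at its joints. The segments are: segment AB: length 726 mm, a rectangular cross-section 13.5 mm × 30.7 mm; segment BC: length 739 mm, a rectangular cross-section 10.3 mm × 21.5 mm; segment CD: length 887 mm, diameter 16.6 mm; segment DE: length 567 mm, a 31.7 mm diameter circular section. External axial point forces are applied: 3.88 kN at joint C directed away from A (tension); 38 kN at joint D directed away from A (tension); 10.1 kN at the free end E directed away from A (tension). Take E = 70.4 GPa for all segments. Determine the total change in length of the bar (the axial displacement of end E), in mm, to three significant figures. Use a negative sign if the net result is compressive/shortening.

6.66 mm

Internal axial forces (sectioning from the free end, tension +): N_DE = 10.1 kN, N_CD = 48.1 kN, N_BC = 51.98 kN, N_AB = 51.98 kN.
A_AB = 414.4 mm².
A_BC = 221.5 mm².
A_CD = 216.4 mm².
A_DE = 789.2 mm².
δ_AB = 51980·726/(414.4·70400) = 1.293 mm
δ_BC = 51980·739/(221.5·70400) = 2.464 mm
δ_CD = 48100·887/(216.4·70400) = 2.8 mm
δ_DE = 10100·567/(789.2·70400) = 0.1031 mm
δ = Σδ_i = 6.661 mm.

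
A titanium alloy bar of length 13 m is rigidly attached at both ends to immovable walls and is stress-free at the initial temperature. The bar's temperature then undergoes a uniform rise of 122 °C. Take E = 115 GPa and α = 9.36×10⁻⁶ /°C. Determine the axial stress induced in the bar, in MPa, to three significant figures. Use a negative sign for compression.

Free thermal expansion αLΔT = 9.36e-6 · 13000 · 122 = 14.84 mm.
The walls impose strain ε = −(14.84)/13000 = -1.1419e-03; σ = Eε = 115000 · -1.1419e-03 = -131.3 MPa.

-131 MPa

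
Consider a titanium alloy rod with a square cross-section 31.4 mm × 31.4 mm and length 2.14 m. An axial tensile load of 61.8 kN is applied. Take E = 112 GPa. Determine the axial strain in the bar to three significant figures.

A = 986 mm².
σ = N/A = 62.68 MPa; ε = σ/E = 62.68/112000 = 5.596e-04.

5.60e-04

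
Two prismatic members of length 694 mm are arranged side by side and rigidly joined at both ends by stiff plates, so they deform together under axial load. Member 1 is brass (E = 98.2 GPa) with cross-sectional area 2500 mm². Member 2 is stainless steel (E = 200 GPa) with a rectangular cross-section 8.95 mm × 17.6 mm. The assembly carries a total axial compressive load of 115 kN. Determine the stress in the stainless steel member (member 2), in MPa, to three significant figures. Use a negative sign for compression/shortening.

-83.0 MPa

A_2 = 157.5 mm².
Equal strain + equilibrium ⇒ each member carries load in proportion to AE: A₁E₁ = 245500000 N, A₂E₂ = 31500000 N, ΣAE = 277000000 N.
σ₂ = P·E₂/ΣAE = -115000·200000/277000000 = -83.03 MPa.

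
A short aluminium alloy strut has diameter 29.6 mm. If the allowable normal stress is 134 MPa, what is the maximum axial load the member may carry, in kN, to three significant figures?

92.2 kN

A = 688.1 mm².
P_max = σ_allow · A = 134 · 688.1 = 92210 N = 92.21 kN.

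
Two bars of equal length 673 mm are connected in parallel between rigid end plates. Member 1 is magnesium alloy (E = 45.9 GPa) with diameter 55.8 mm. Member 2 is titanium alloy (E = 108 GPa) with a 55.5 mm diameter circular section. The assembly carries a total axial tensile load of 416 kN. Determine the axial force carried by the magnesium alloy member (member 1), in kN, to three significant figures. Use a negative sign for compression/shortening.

125 kN

A_1 = 2445 mm².
A_2 = 2419 mm².
Equal strain + equilibrium ⇒ each member carries load in proportion to AE: A₁E₁ = 112200000 N, A₂E₂ = 261300000 N, ΣAE = 373500000 N.
F₁ = P·A₁E₁/ΣAE = 416000·112200000/373500000 = 125000 N.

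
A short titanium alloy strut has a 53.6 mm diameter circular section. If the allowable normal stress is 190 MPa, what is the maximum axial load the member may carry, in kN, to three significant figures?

429 kN

A = 2256 mm².
P_max = σ_allow · A = 190 · 2256 = 428700 N = 428.7 kN.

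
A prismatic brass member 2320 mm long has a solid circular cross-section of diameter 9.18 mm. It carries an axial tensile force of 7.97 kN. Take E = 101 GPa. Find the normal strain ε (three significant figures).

0.00119

A = 66.19 mm².
σ = N/A = 120.4 MPa; ε = σ/E = 120.4/101000 = 1.192e-03.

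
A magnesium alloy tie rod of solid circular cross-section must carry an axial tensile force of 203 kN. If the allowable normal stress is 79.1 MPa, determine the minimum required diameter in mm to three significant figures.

57.2 mm

Required area A ≥ P/σ_allow = 203000/79.1 = 2566 mm².
For a solid circular section, d ≥ √(4A/π) = 57.16 mm.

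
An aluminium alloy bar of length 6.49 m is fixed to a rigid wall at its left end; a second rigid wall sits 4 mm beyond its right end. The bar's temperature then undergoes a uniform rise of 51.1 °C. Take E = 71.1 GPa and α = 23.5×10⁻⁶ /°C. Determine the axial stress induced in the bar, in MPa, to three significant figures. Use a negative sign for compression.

Free thermal expansion αLΔT = 23.5e-6 · 6490 · 51.1 = 7.794 mm.
The walls engage after the gap closes; constrained expansion = 7.794 − 4 = 3.794 mm.
The walls impose strain ε = −(3.794)/6490 = -5.8452e-04; σ = Eε = 71100 · -5.8452e-04 = -41.56 MPa.

-41.6 MPa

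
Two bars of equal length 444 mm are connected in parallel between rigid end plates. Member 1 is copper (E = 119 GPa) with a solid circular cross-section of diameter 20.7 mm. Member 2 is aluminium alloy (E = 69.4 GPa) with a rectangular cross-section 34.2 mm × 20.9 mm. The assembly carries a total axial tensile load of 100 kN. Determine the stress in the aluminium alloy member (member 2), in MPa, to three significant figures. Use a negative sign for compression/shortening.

77.4 MPa

A_1 = 336.5 mm².
A_2 = 714.8 mm².
Equal strain + equilibrium ⇒ each member carries load in proportion to AE: A₁E₁ = 40050000 N, A₂E₂ = 49610000 N, ΣAE = 89650000 N.
σ₂ = P·E₂/ΣAE = 100000·69400/89650000 = 77.41 MPa.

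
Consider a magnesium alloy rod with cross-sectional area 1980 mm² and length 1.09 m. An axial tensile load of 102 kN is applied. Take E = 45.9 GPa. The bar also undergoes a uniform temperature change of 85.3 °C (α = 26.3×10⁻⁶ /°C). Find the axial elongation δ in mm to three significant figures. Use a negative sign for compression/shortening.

δ_mech = NL/(AE) = 102000·1090/(1980·45900) = 1.223 mm.
δ_thermal = αLΔT = 26.3e-6·1090·85.3 = 2.445 mm.
δ = δ_mech + δ_thermal = 3.669 mm.

3.67 mm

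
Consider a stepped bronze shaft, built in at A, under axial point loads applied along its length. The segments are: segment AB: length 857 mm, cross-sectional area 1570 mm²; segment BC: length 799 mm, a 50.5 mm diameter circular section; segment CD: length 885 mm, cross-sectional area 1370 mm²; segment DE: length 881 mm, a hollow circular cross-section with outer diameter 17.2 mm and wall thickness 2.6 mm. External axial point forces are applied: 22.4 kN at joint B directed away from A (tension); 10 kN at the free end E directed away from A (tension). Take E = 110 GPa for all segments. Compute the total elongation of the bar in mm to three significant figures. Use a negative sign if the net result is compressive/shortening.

0.927 mm

Internal axial forces (sectioning from the free end, tension +): N_DE = 10 kN, N_CD = 10 kN, N_BC = 10 kN, N_AB = 32.4 kN.
A_BC = 2003 mm².
A_DE = 119.3 mm².
δ_AB = 32400·857/(1570·110000) = 0.1608 mm
δ_BC = 10000·799/(2003·110000) = 0.03626 mm
δ_CD = 10000·885/(1370·110000) = 0.05873 mm
δ_DE = 10000·881/(119.3·110000) = 0.6716 mm
δ = Σδ_i = 0.9274 mm.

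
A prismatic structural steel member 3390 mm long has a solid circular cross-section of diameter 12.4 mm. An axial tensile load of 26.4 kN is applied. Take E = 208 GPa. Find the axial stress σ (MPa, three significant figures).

219 MPa

A = 120.8 mm².
σ = N/A = 26400/120.8 = 218.6 MPa.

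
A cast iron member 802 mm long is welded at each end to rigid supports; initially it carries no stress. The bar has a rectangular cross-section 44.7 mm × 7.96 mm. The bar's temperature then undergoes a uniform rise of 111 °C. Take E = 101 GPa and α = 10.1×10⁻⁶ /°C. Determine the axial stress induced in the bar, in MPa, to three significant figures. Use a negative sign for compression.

Free thermal expansion αLΔT = 10.1e-6 · 802 · 111 = 0.8991 mm.
The walls impose strain ε = −(0.8991)/802 = -1.1211e-03; σ = Eε = 101000 · -1.1211e-03 = -113.2 MPa.

-113 MPa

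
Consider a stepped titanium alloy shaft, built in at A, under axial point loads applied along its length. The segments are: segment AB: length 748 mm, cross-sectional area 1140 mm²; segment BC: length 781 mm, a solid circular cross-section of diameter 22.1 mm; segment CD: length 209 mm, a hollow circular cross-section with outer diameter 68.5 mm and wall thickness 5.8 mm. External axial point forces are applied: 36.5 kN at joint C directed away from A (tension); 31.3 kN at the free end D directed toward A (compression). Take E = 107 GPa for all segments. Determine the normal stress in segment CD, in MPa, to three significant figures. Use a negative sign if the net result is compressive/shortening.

-27.4 MPa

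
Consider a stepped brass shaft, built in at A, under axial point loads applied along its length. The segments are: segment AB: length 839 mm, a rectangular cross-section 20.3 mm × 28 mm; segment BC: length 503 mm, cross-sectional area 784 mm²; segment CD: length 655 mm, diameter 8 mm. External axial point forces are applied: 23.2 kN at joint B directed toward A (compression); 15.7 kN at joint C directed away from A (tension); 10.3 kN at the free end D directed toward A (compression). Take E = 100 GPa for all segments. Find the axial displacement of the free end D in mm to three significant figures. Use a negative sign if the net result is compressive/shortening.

-1.57 mm

Internal axial forces (sectioning from the free end, tension +): N_CD = -10.3 kN, N_BC = 5.4 kN, N_AB = -17.8 kN.
A_AB = 568.4 mm².
A_CD = 50.27 mm².
δ_AB = -17800·839/(568.4·100000) = -0.2627 mm
δ_BC = 5400·503/(784·100000) = 0.03465 mm
δ_CD = -10300·655/(50.27·100000) = -1.342 mm
δ = Σδ_i = -1.57 mm.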